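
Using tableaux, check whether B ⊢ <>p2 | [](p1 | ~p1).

Tableau for the negation ~(<>p2 | [](p1 | ~p1)):
1. ~(<>p2 | [](p1 | ~p1)), u
2. ~<>p2, u   [~|-rule on 1]
3. ~[](p1 | ~p1), u   [~|-rule on 1]
4. ~p2, u   [~<>-rule on 2 via uRu]
5. ~(p1 | ~p1), v   [~[]-rule on 3: fresh world v, uRv]
6. ~p1, v   [~|-rule on 5]
7. p1, v   [~|-rule on 5]
Accessibility: uRu, uRv, vRu, vRv
Branch closes: p1 and ~p1 both at v.
All branches of the negation close; one closing branch shown above.

Valid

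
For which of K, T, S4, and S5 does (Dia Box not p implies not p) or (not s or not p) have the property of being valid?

S4-tableau for the negation not ((Dia Box not p implies not p) or (not s or not p)):
1. not ((Dia Box not p implies not p) or (not s or not p)), 0
2. not (Dia Box not p implies not p), 0   [neg-or-rule on 1]
3. not (not s or not p), 0   [neg-or-rule on 1]
4. Dia Box not p, 0   [neg-implies-rule on 2]
5. p, 0   [neg-implies-rule on 2]
6. s, 0   [neg-or-rule on 3]
7. Box not p, 1   [Dia-rule on 4: fresh world 1, 0R1]
8. not p, 1   [Box-rule on 7 via 1R1]
Accessibility: 0R0, 0R1, 1R1
Complete open branch: countermodel on an S4-frame, so not valid in S4, nor in K, T (the same frame is also a K-frame and a T-frame).
S5-tableau for the negation not ((Dia Box not p implies not p) or (not s or not p)):
1. not ((Dia Box not p implies not p) or (not s or not p)), 0
2. not (Dia Box not p implies not p), 0   [neg-or-rule on 1]
3. not (not s or not p), 0   [neg-or-rule on 1]
4. Dia Box not p, 0   [neg-implies-rule on 2]
5. p, 0   [neg-implies-rule on 2]
6. s, 0   [neg-or-rule on 3]
7. Box not p, 1   [Dia-rule on 4: fresh world 1, 0R1]
8. not p, 0   [Box-rule on 7 via 1R0]
Accessibility: 0R0, 0R1, 1R0, 1R1
Branch closes: p and not p both at 0.
Every branch closes (one shown): valid in S5.

S5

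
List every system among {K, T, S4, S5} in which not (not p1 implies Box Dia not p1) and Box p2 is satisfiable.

S4-tableau for the formula:
1. not (not p1 implies Box Dia not p1) and Box p2, u
2. not (not p1 implies Box Dia not p1), u   [and-rule on 1]
3. Box p2, u   [and-rule on 1]
4. not p1, u   [neg-implies-rule on 2]
5. not Box Dia not p1, u   [neg-implies-rule on 2]
6. p2, u   [Box-rule on 3 via uRu]
7. not Dia not p1, v   [neg-Box-rule on 5: fresh world v, uRv]
8. p2, v   [Box-rule on 3 via uRv]
9. p1, v   [neg-Dia-rule on 7 via vRv]
Accessibility: uRu, uRv, vRv
Complete open branch: satisfiable in S4, hence also in K, T (this S4-model is also a K-model and a T-model).
S5-tableau for the formula:
1. not (not p1 implies Box Dia not p1) and Box p2, u
2. not (not p1 implies Box Dia not p1), u   [and-rule on 1]
3. Box p2, u   [and-rule on 1]
4. not p1, u   [neg-implies-rule on 2]
5. not Box Dia not p1, u   [neg-implies-rule on 2]
6. p2, u   [Box-rule on 3 via uRu]
7. not Dia not p1, v   [neg-Box-rule on 5: fresh world v, uRv]
8. p2, v   [Box-rule on 3 via uRv]
9. p1, u   [neg-Dia-rule on 7 via vRu]
Accessibility: uRu, uRv, vRu, vRv
Branch closes: p1 and not p1 both at u.
Every branch closes (one shown): unsatisfiable in S5.

K, T, S4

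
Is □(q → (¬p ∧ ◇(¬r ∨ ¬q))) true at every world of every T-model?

Tableau for the negation ¬□(q → (¬p ∧ ◇(¬r ∨ ¬q))):
1. ¬□(q → (¬p ∧ ◇(¬r ∨ ¬q))), 0
2. ¬(q → (¬p ∧ ◇(¬r ∨ ¬q))), 1
3. q, 1
4. ¬(¬p ∧ ◇(¬r ∨ ¬q)), 1
5. ¬◇(¬r ∨ ¬q), 1
6. ¬(¬r ∨ ¬q), 1
7. r, 1
Accessibility: 0R0, 0R1, 1R1
The negation has an open branch (countermodel exists).

Not valid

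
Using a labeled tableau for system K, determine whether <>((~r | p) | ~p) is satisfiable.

1. <>((~r | p) | ~p), u
2. (~r | p) | ~p, v
3. ~p, v
Accessibility: uRv

Satisfiable (open branch found)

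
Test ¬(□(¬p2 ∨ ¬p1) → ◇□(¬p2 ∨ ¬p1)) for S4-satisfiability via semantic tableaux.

1. ¬(□(¬p2 ∨ ¬p1) → ◇□(¬p2 ∨ ¬p1)), 0
2. □(¬p2 ∨ ¬p1), 0
3. ¬◇□(¬p2 ∨ ¬p1), 0
4. ¬p2 ∨ ¬p1, 0
5. ¬□(¬p2 ∨ ¬p1), 0
6. ¬p1, 0
7. ¬(¬p2 ∨ ¬p1), 1
8. p2, 1
9. p1, 1
10. ¬p2 ∨ ¬p1, 1
11. ¬□(¬p2 ∨ ¬p1), 1
12. ¬p1, 1
Accessibility: 0R0, 0R1, 1R1
Branch closes: p1 and ¬p1 both at 1.
Every branch closes; the branch above is one of them.

Unsatisfiable (every branch closes)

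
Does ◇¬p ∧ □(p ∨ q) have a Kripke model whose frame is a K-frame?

Satisfiable

1. ◇¬p ∧ □(p ∨ q), u
2. ◇¬p, u
3. □(p ∨ q), u
4. ¬p, v
5. p ∨ q, v
6. q, v
Accessibility: uRv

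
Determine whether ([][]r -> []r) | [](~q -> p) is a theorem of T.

Valid in T

Tableau for the negation ~(([][]r -> []r) | [](~q -> p)):
1. ~(([][]r -> []r) | [](~q -> p)), 0
2. ~([][]r -> []r), 0
3. ~[](~q -> p), 0
4. [][]r, 0
5. ~[]r, 0
6. []r, 0
7. r, 0
8. ~(~q -> p), 1
9. ~q, 1
10. ~p, 1
11. []r, 1
12. r, 1
13. ~r, 2
14. []r, 2
15. r, 2
Accessibility: 0R0, 0R1, 0R2, 1R1, 2R2
Branch closes: r and ~r both at 2.
All branches of the negation close; one closing branch shown above.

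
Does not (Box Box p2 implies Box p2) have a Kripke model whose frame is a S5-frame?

1. not (Box Box p2 implies Box p2), w0
2. Box Box p2, w0
3. not Box p2, w0
4. Box p2, w0
5. p2, w0
6. not p2, w1
7. Box p2, w1
8. p2, w1
Accessibility: w0Rw0, w0Rw1, w1Rw0, w1Rw1
Branch closes: p2 and not p2 both at w1.
All branches of the tableau close; one closing branch shown above.

Unsatisfiable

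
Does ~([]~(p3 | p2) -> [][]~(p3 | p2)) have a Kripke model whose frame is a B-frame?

1. ~([]~(p3 | p2) -> [][]~(p3 | p2)), w0
2. []~(p3 | p2), w0   [~->-rule on 1]
3. ~[][]~(p3 | p2), w0   [~->-rule on 1]
4. ~(p3 | p2), w0   [[]-rule on 2 via w0Rw0]
5. ~p3, w0   [~|-rule on 4]
6. ~p2, w0   [~|-rule on 4]
7. ~[]~(p3 | p2), w1   [~[]-rule on 3: fresh world w1, w0Rw1]
8. ~(p3 | p2), w1   [[]-rule on 2 via w0Rw1]
9. ~p3, w1   [~|-rule on 8]
10. ~p2, w1   [~|-rule on 8]
11. p3 | p2, w2   [~[]-rule on 7: fresh world w2, w1Rw2]
12. p2, w2   [|-rule on 11 (branches; this branch)]
Accessibility: w0Rw0, w0Rw1, w1Rw0, w1Rw1, w1Rw2, w2Rw1, w2Rw2

Yes, satisfiable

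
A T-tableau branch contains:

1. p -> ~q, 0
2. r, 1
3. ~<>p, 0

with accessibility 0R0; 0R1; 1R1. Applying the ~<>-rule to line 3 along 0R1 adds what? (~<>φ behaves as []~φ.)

~<>φ behaves as []~φ: propagate the negated body to each accessible world.

~p, 1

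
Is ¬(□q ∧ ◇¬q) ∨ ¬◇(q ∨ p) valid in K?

Tableau for the negation ¬(¬(□q ∧ ◇¬q) ∨ ¬◇(q ∨ p)):
1. ¬(¬(□q ∧ ◇¬q) ∨ ¬◇(q ∨ p)), 0
2. □q ∧ ◇¬q, 0
3. ◇(q ∨ p), 0
4. □q, 0
5. ◇¬q, 0
6. q ∨ p, 1
7. q, 1
8. p, 1
9. ¬q, 2
10. q, 2
Accessibility: 0R1, 0R2
Branch closes: q and ¬q both at 2.
Every branch of the negation's tableau closes; the branch above is one of them.

Valid in K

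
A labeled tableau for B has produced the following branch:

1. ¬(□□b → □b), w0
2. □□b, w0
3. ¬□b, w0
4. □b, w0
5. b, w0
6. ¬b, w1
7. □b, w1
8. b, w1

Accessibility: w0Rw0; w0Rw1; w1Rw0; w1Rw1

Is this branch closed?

Yes, closed

Both b and ¬b appear at w1.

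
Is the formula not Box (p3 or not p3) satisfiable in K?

1. not Box (p3 or not p3), u
2. not (p3 or not p3), v   [neg-Box-rule on 1: fresh world v, uRv]
3. not p3, v   [neg-or-rule on 2]
4. p3, v   [neg-or-rule on 2]
Accessibility: uRv
Branch closes: p3 and not p3 both at v.
All branches of the tableau close; one closing branch shown above.

No, unsatisfiable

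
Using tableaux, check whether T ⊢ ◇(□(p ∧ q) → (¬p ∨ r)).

Not valid

Tableau for the negation ¬◇(□(p ∧ q) → (¬p ∨ r)):
1. ¬◇(□(p ∧ q) → (¬p ∨ r)), u
2. ¬(□(p ∧ q) → (¬p ∨ r)), u
3. □(p ∧ q), u
4. ¬(¬p ∨ r), u
5. p, u
6. ¬r, u
7. p ∧ q, u
8. q, u
Accessibility: uRu
The negation has an open branch (countermodel exists).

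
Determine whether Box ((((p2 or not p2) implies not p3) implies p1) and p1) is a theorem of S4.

Tableau for the negation not Box ((((p2 or not p2) implies not p3) implies p1) and p1):
1. not Box ((((p2 or not p2) implies not p3) implies p1) and p1), 0
2. not ((((p2 or not p2) implies not p3) implies p1) and p1), 1
3. not p1, 1
Accessibility: 0R0, 0R1, 1R1
The negation has an open branch (countermodel exists).

Not valid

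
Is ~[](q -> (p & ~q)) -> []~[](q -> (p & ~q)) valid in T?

Invalid (countermodel exists)

Tableau for the negation ~(~[](q -> (p & ~q)) -> []~[](q -> (p & ~q))):
1. ~(~[](q -> (p & ~q)) -> []~[](q -> (p & ~q))), u
2. ~[](q -> (p & ~q)), u   [~->-rule on 1]
3. ~[]~[](q -> (p & ~q)), u   [~->-rule on 1]
4. ~(q -> (p & ~q)), v   [~[]-rule on 2: fresh world v, uRv]
5. q, v   [~->-rule on 4]
6. ~(p & ~q), v   [~->-rule on 4]
7. [](q -> (p & ~q)), w   [~[]-rule on 3: fresh world w, uRw]
8. q -> (p & ~q), w   [[]-rule on 7 via wRw]
9. p & ~q, w   [->-rule on 8 (branches; this branch)]
10. p, w   [&-rule on 9]
11. ~q, w   [&-rule on 9]
Accessibility: uRu, uRv, uRw, vRv, wRw
The negation has an open branch (countermodel exists).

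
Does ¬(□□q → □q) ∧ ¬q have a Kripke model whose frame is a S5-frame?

Unsatisfiable

1. ¬(□□q → □q) ∧ ¬q, u
2. ¬(□□q → □q), u   [∧-rule on 1]
3. ¬q, u   [∧-rule on 1]
4. □□q, u   [¬→-rule on 2]
5. ¬□q, u   [¬→-rule on 2]
6. □q, u   [□-rule on 4 via uRu]
7. q, u   [□-rule on 6 via uRu]
Accessibility: uRu
Branch closes: q and ¬q both at u.
Every branch closes; the branch above is one of them.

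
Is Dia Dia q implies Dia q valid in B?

Not valid

Tableau for the negation not (Dia Dia q implies Dia q):
1. not (Dia Dia q implies Dia q), 0
2. Dia Dia q, 0
3. not Dia q, 0
4. not q, 0
5. Dia q, 1
6. not q, 1
7. q, 2
Accessibility: 0R0, 0R1, 1R0, 1R1, 1R2, 2R1, 2R2
The negation has an open branch (countermodel exists).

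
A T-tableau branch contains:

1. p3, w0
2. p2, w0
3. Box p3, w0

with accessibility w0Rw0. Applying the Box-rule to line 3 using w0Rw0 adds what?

p3, w0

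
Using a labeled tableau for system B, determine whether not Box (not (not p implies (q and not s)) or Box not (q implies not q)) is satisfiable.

1. not Box (not (not p implies (q and not s)) or Box not (q implies not q)), 0
2. not (not (not p implies (q and not s)) or Box not (q implies not q)), 1   [neg-Box-rule on 1: fresh world 1, 0R1]
3. not p implies (q and not s), 1   [neg-or-rule on 2]
4. not Box not (q implies not q), 1   [neg-or-rule on 2]
5. q and not s, 1   [implies-rule on 3 (branches; this branch)]
6. q, 1   [and-rule on 5]
7. not s, 1   [and-rule on 5]
8. q implies not q, 2   [neg-Box-rule on 4: fresh world 2, 1R2]
9. not q, 2   [implies-rule on 8 (branches; this branch)]
Accessibility: 0R0, 0R1, 1R0, 1R1, 1R2, 2R1, 2R2

Satisfiable (open branch found)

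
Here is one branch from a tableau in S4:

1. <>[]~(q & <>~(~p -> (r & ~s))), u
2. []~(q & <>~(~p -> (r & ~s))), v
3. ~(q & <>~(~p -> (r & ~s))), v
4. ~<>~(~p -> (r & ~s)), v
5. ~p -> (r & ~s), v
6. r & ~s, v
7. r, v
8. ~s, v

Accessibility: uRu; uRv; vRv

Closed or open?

No atom appears with both signs at the same world.

Not closed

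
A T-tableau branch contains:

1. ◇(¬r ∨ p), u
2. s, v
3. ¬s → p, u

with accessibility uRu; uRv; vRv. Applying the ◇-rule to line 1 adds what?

a fresh world w with uRw, and ¬r ∨ p at w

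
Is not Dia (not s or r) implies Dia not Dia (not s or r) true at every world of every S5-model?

Tableau for the negation not (not Dia (not s or r) implies Dia not Dia (not s or r)):
1. not (not Dia (not s or r) implies Dia not Dia (not s or r)), w0
2. not Dia (not s or r), w0   [neg-implies-rule on 1]
3. not Dia not Dia (not s or r), w0   [neg-implies-rule on 1]
4. not (not s or r), w0   [neg-Dia-rule on 2 via w0Rw0]
5. s, w0   [neg-or-rule on 4]
6. not r, w0   [neg-or-rule on 4]
7. Dia (not s or r), w0   [neg-Dia-rule on 3 via w0Rw0]
8. not s or r, w1   [Dia-rule on 7: fresh world w1, w0Rw1]
9. not (not s or r), w1   [neg-Dia-rule on 2 via w0Rw1]
10. s, w1   [neg-or-rule on 9]
11. not r, w1   [neg-or-rule on 9]
12. Dia (not s or r), w1   [neg-Dia-rule on 3 via w0Rw1]
13. r, w1   [or-rule on 8 (branches; this branch)]
Accessibility: w0Rw0, w0Rw1, w1Rw0, w1Rw1
Branch closes: r and not r both at w1.
Every branch of the negation's tableau closes; the branch above is one of them.

Valid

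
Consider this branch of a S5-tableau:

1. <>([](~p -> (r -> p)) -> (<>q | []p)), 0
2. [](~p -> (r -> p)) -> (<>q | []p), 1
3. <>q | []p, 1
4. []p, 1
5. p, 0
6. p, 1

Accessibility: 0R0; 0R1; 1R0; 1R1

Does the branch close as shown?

No world carries both an atom and its negation.

Not closed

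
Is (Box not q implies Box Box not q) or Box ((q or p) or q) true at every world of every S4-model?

Tableau for the negation not ((Box not q implies Box Box not q) or Box ((q or p) or q)):
1. not ((Box not q implies Box Box not q) or Box ((q or p) or q)), w0
2. not (Box not q implies Box Box not q), w0   [neg-or-rule on 1]
3. not Box ((q or p) or q), w0   [neg-or-rule on 1]
4. Box not q, w0   [neg-implies-rule on 2]
5. not Box Box not q, w0   [neg-implies-rule on 2]
6. not q, w0   [Box-rule on 4 via w0Rw0]
7. not ((q or p) or q), w1   [neg-Box-rule on 3: fresh world w1, w0Rw1]
8. not (q or p), w1   [neg-or-rule on 7]
9. not q, w1   [neg-or-rule on 7]
10. not p, w1   [neg-or-rule on 8]
11. not Box not q, w2   [neg-Box-rule on 5: fresh world w2, w0Rw2]
12. not q, w2   [Box-rule on 4 via w0Rw2]
13. q, w3   [neg-Box-rule on 11: fresh world w3, w2Rw3]
14. not q, w3   [Box-rule on 4 via w0Rw3]
Accessibility: w0Rw0, w0Rw1, w0Rw2, w0Rw3, w1Rw1, w2Rw2, w2Rw3, w3Rw3
Branch closes: q and not q both at w3.
Every branch of the negation's tableau closes; the branch above is one of them.

Yes, valid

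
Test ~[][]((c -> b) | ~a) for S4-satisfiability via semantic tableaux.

Satisfiable

1. ~[][]((c -> b) | ~a), w0
2. ~[]((c -> b) | ~a), w1   [~[]-rule on 1: fresh world w1, w0Rw1]
3. ~((c -> b) | ~a), w2   [~[]-rule on 2: fresh world w2, w1Rw2]
4. ~(c -> b), w2   [~|-rule on 3]
5. a, w2   [~|-rule on 3]
6. c, w2   [~->-rule on 4]
7. ~b, w2   [~->-rule on 4]
Accessibility: w0Rw0, w0Rw1, w0Rw2, w1Rw1, w1Rw2, w2Rw2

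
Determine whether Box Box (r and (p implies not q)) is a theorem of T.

Invalid (countermodel exists)

Tableau for the negation not Box Box (r and (p implies not q)):
1. not Box Box (r and (p implies not q)), 0
2. not Box (r and (p implies not q)), 1
3. not (r and (p implies not q)), 2
4. not (p implies not q), 2
5. p, 2
6. q, 2
Accessibility: 0R0, 0R1, 1R1, 1R2, 2R2
The negation has an open branch (countermodel exists).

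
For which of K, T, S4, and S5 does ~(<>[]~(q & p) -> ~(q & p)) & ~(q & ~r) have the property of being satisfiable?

K, T, S4

S5-tableau for the formula:
1. ~(<>[]~(q & p) -> ~(q & p)) & ~(q & ~r), 0
2. ~(<>[]~(q & p) -> ~(q & p)), 0
3. ~(q & ~r), 0
4. <>[]~(q & p), 0
5. q & p, 0
6. q, 0
7. p, 0
8. r, 0
9. []~(q & p), 1
10. ~(q & p), 0
11. ~(q & p), 1
12. ~p, 0
Accessibility: 0R0, 0R1, 1R0, 1R1
Branch closes: p and ~p both at 0.
Every branch closes (one shown): unsatisfiable in S5.
S4-tableau for the formula:
1. ~(<>[]~(q & p) -> ~(q & p)) & ~(q & ~r), 0
2. ~(<>[]~(q & p) -> ~(q & p)), 0
3. ~(q & ~r), 0
4. <>[]~(q & p), 0
5. q & p, 0
6. q, 0
7. p, 0
8. r, 0
9. []~(q & p), 1
10. ~(q & p), 1
11. ~p, 1
Accessibility: 0R0, 0R1, 1R1
Complete open branch: satisfiable in S4, hence also in K, T (this S4-model is also a K-model and a T-model).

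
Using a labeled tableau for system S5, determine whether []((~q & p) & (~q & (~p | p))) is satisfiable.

Satisfiable (open branch found)

1. []((~q & p) & (~q & (~p | p))), w0
2. (~q & p) & (~q & (~p | p)), w0   [[]-rule on 1 via w0Rw0]
3. ~q & p, w0   [&-rule on 2]
4. ~q & (~p | p), w0   [&-rule on 2]
5. ~q, w0   [&-rule on 3]
6. p, w0   [&-rule on 3]
7. ~p | p, w0   [&-rule on 4]
Accessibility: w0Rw0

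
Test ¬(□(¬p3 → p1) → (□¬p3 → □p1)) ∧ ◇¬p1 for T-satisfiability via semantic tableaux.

Unsatisfiable (every branch closes)

1. ¬(□(¬p3 → p1) → (□¬p3 → □p1)) ∧ ◇¬p1, u
2. ¬(□(¬p3 → p1) → (□¬p3 → □p1)), u
3. ◇¬p1, u
4. □(¬p3 → p1), u
5. ¬(□¬p3 → □p1), u
6. □¬p3, u
7. ¬□p1, u
8. ¬p3 → p1, u
9. ¬p3, u
10. p1, u
11. ¬p1, v
12. ¬p3 → p1, v
13. ¬p3, v
14. p1, v
Accessibility: uRu, uRv, vRv
Branch closes: p1 and ¬p1 both at v.
All branches of the tableau close; one closing branch shown above.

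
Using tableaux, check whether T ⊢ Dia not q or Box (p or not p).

Tableau for the negation not (Dia not q or Box (p or not p)):
1. not (Dia not q or Box (p or not p)), u
2. not Dia not q, u
3. not Box (p or not p), u
4. q, u
5. not (p or not p), v
6. not p, v
7. p, v
Accessibility: uRu, uRv, vRv
Branch closes: p and not p both at v.
Every branch of the negation's tableau closes; the branch above is one of them.

Valid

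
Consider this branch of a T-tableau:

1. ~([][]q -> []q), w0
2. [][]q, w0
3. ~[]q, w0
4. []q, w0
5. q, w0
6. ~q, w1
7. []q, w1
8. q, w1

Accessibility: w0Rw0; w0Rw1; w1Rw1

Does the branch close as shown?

Both q and ~q appear at w1.

Yes, closed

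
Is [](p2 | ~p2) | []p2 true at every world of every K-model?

Valid

Tableau for the negation ~([](p2 | ~p2) | []p2):
1. ~([](p2 | ~p2) | []p2), w0
2. ~[](p2 | ~p2), w0
3. ~[]p2, w0
4. ~(p2 | ~p2), w1
5. ~p2, w1
6. p2, w1
Accessibility: w0Rw1
Branch closes: p2 and ~p2 both at w1.
Every branch of the negation's tableau closes; the branch above is one of them.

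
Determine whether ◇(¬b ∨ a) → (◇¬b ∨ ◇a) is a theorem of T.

Tableau for the negation ¬(◇(¬b ∨ a) → (◇¬b ∨ ◇a)):
1. ¬(◇(¬b ∨ a) → (◇¬b ∨ ◇a)), w0
2. ◇(¬b ∨ a), w0
3. ¬(◇¬b ∨ ◇a), w0
4. ¬◇¬b, w0
5. ¬◇a, w0
6. b, w0
7. ¬a, w0
8. ¬b ∨ a, w1
9. b, w1
10. ¬a, w1
11. a, w1
Accessibility: w0Rw0, w0Rw1, w1Rw1
Branch closes: a and ¬a both at w1.
All branches of the negation close; one closing branch shown above.

Valid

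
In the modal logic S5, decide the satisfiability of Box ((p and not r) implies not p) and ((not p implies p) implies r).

Yes, satisfiable

1. Box ((p and not r) implies not p) and ((not p implies p) implies r), 0
2. Box ((p and not r) implies not p), 0
3. (not p implies p) implies r, 0
4. (p and not r) implies not p, 0
5. r, 0
6. not p, 0
Accessibility: 0R0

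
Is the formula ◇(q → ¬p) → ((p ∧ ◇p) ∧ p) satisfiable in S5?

1. ◇(q → ¬p) → ((p ∧ ◇p) ∧ p), u
2. (p ∧ ◇p) ∧ p, u
3. p ∧ ◇p, u
4. p, u
5. ◇p, u
6. p, v
Accessibility: uRu, uRv, vRu, vRv

Yes, satisfiable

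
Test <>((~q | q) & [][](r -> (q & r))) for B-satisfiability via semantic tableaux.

Satisfiable (open branch found)

1. <>((~q | q) & [][](r -> (q & r))), 0
2. (~q | q) & [][](r -> (q & r)), 1   [<>-rule on 1: fresh world 1, 0R1]
3. ~q | q, 1   [&-rule on 2]
4. [][](r -> (q & r)), 1   [&-rule on 2]
5. [](r -> (q & r)), 0   [[]-rule on 4 via 1R0]
6. [](r -> (q & r)), 1   [[]-rule on 4 via 1R1]
7. r -> (q & r), 0   [[]-rule on 5 via 0R0]
8. r -> (q & r), 1   [[]-rule on 5 via 0R1]
9. q, 1   [|-rule on 3 (branches; this branch)]
10. q & r, 0   [->-rule on 7 (branches; this branch)]
11. q, 0   [&-rule on 10]
12. r, 0   [&-rule on 10]
13. q & r, 1   [->-rule on 8 (branches; this branch)]
14. r, 1   [&-rule on 13]
Accessibility: 0R0, 0R1, 1R0, 1R1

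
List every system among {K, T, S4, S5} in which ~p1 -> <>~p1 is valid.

K-tableau for the negation ~(~p1 -> <>~p1):
1. ~(~p1 -> <>~p1), u
2. ~p1, u
3. ~<>~p1, u
Complete open branch: countermodel on a K-frame, so not valid in K.
T-tableau for the negation ~(~p1 -> <>~p1):
1. ~(~p1 -> <>~p1), u
2. ~p1, u
3. ~<>~p1, u
4. p1, u
Accessibility: uRu
Branch closes: p1 and ~p1 both at u.
Every branch closes (one shown): valid in T, hence also in S4, S5 (every theorem of T is a theorem of S4 and S5).

T, S4, S5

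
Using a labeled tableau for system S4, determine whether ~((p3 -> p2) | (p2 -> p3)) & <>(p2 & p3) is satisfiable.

1. ~((p3 -> p2) | (p2 -> p3)) & <>(p2 & p3), 0
2. ~((p3 -> p2) | (p2 -> p3)), 0   [&-rule on 1]
3. <>(p2 & p3), 0   [&-rule on 1]
4. ~(p3 -> p2), 0   [~|-rule on 2]
5. ~(p2 -> p3), 0   [~|-rule on 2]
6. p3, 0   [~->-rule on 4]
7. ~p2, 0   [~->-rule on 4]
8. p2, 0   [~->-rule on 5]
9. ~p3, 0   [~->-rule on 5]
Accessibility: 0R0
Branch closes: p2 and ~p2 both at 0.
Every branch closes; the branch above is one of them.

Unsatisfiable (every branch closes)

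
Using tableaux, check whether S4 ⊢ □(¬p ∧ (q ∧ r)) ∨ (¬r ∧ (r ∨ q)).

Not valid

Tableau for the negation ¬(□(¬p ∧ (q ∧ r)) ∨ (¬r ∧ (r ∨ q))):
1. ¬(□(¬p ∧ (q ∧ r)) ∨ (¬r ∧ (r ∨ q))), w0
2. ¬□(¬p ∧ (q ∧ r)), w0
3. ¬(¬r ∧ (r ∨ q)), w0
4. ¬(r ∨ q), w0
5. ¬r, w0
6. ¬q, w0
7. ¬(¬p ∧ (q ∧ r)), w1
8. ¬(q ∧ r), w1
9. ¬r, w1
Accessibility: w0Rw0, w0Rw1, w1Rw1
The negation has an open branch (countermodel exists).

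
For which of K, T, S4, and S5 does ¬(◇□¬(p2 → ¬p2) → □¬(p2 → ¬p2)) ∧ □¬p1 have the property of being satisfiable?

S5-tableau for the formula:
1. ¬(◇□¬(p2 → ¬p2) → □¬(p2 → ¬p2)) ∧ □¬p1, w0
2. ¬(◇□¬(p2 → ¬p2) → □¬(p2 → ¬p2)), w0
3. □¬p1, w0
4. ◇□¬(p2 → ¬p2), w0
5. ¬□¬(p2 → ¬p2), w0
6. ¬p1, w0
7. □¬(p2 → ¬p2), w1
8. ¬p1, w1
9. ¬(p2 → ¬p2), w0
10. p2, w0
11. ¬(p2 → ¬p2), w1
12. p2, w1
13. p2 → ¬p2, w2
14. ¬p1, w2
15. ¬(p2 → ¬p2), w2
16. p2, w2
17. ¬p2, w2
Accessibility: w0Rw0, w0Rw1, w0Rw2, w1Rw0, w1Rw1, w1Rw2, w2Rw0, w2Rw1, w2Rw2
Branch closes: p2 and ¬p2 both at w2.
Every branch closes (one shown): unsatisfiable in S5.
S4-tableau for the formula:
1. ¬(◇□¬(p2 → ¬p2) → □¬(p2 → ¬p2)) ∧ □¬p1, w0
2. ¬(◇□¬(p2 → ¬p2) → □¬(p2 → ¬p2)), w0
3. □¬p1, w0
4. ◇□¬(p2 → ¬p2), w0
5. ¬□¬(p2 → ¬p2), w0
6. ¬p1, w0
7. □¬(p2 → ¬p2), w1
8. ¬p1, w1
9. ¬(p2 → ¬p2), w1
10. p2, w1
11. p2 → ¬p2, w2
12. ¬p1, w2
13. ¬p2, w2
Accessibility: w0Rw0, w0Rw1, w0Rw2, w1Rw1, w2Rw2
Complete open branch: satisfiable in S4, hence also in K, T (this S4-model is also a K-model and a T-model).

K, T, S4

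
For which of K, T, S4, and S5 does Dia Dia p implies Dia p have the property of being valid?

S4-tableau for the negation not (Dia Dia p implies Dia p):
1. not (Dia Dia p implies Dia p), 0
2. Dia Dia p, 0
3. not Dia p, 0
4. not p, 0
5. Dia p, 1
6. not p, 1
7. p, 2
8. not p, 2
Accessibility: 0R0, 0R1, 0R2, 1R1, 1R2, 2R2
Branch closes: p and not p both at 2.
Every branch closes (one shown): valid in S4, hence also in S5 (every theorem of S4 is a theorem of S5).
T-tableau for the negation not (Dia Dia p implies Dia p):
1. not (Dia Dia p implies Dia p), 0
2. Dia Dia p, 0
3. not Dia p, 0
4. not p, 0
5. Dia p, 1
6. not p, 1
7. p, 2
Accessibility: 0R0, 0R1, 1R1, 1R2, 2R2
Complete open branch: countermodel on a T-frame, so not valid in T, nor in K (the same frame is also a K-frame).

S4, S5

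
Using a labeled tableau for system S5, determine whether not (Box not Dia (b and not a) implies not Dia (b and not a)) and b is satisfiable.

Unsatisfiable

1. not (Box not Dia (b and not a) implies not Dia (b and not a)) and b, u
2. not (Box not Dia (b and not a) implies not Dia (b and not a)), u
3. b, u
4. Box not Dia (b and not a), u
5. Dia (b and not a), u
6. not Dia (b and not a), u
7. not (b and not a), u
8. a, u
9. b and not a, v
10. b, v
11. not a, v
12. not Dia (b and not a), v
13. not (b and not a), v
14. a, v
Accessibility: uRu, uRv, vRu, vRv
Branch closes: a and not a both at v.
(One branch shown.) All branches close.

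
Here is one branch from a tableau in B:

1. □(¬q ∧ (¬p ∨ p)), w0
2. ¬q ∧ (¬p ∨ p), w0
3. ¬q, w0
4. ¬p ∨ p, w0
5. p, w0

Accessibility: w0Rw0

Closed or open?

Open

There is no literal clash: for every atom and world, at most one sign appears.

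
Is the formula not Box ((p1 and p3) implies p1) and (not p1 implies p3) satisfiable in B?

No, unsatisfiable

1. not Box ((p1 and p3) implies p1) and (not p1 implies p3), w0
2. not Box ((p1 and p3) implies p1), w0   [and-rule on 1]
3. not p1 implies p3, w0   [and-rule on 1]
4. p3, w0   [implies-rule on 3 (branches; this branch)]
5. not ((p1 and p3) implies p1), w1   [neg-Box-rule on 2: fresh world w1, w0Rw1]
6. p1 and p3, w1   [neg-implies-rule on 5]
7. not p1, w1   [neg-implies-rule on 5]
8. p1, w1   [and-rule on 6]
9. p3, w1   [and-rule on 6]
Accessibility: w0Rw0, w0Rw1, w1Rw0, w1Rw1
Branch closes: p1 and not p1 both at w1.
Every branch closes; the branch above is one of them.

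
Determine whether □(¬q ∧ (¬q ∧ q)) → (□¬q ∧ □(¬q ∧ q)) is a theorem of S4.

Valid

Tableau for the negation ¬(□(¬q ∧ (¬q ∧ q)) → (□¬q ∧ □(¬q ∧ q))):
1. ¬(□(¬q ∧ (¬q ∧ q)) → (□¬q ∧ □(¬q ∧ q))), w0
2. □(¬q ∧ (¬q ∧ q)), w0
3. ¬(□¬q ∧ □(¬q ∧ q)), w0
4. ¬q ∧ (¬q ∧ q), w0
5. ¬q, w0
6. ¬q ∧ q, w0
7. q, w0
Accessibility: w0Rw0
Branch closes: q and ¬q both at w0.
All branches of the negation close; one closing branch shown above.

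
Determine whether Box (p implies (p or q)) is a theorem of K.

Yes, valid

Tableau for the negation not Box (p implies (p or q)):
1. not Box (p implies (p or q)), u
2. not (p implies (p or q)), v   [neg-Box-rule on 1: fresh world v, uRv]
3. p, v   [neg-implies-rule on 2]
4. not (p or q), v   [neg-implies-rule on 2]
5. not p, v   [neg-or-rule on 4]
6. not q, v   [neg-or-rule on 4]
Accessibility: uRv
Branch closes: p and not p both at v.
All branches of the negation close; one closing branch shown above.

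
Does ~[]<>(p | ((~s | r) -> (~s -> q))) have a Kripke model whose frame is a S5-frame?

1. ~[]<>(p | ((~s | r) -> (~s -> q))), u
2. ~<>(p | ((~s | r) -> (~s -> q))), v   [~[]-rule on 1: fresh world v, uRv]
3. ~(p | ((~s | r) -> (~s -> q))), u   [~<>-rule on 2 via vRu]
4. ~p, u   [~|-rule on 3]
5. ~((~s | r) -> (~s -> q)), u   [~|-rule on 3]
6. ~s | r, u   [~->-rule on 5]
7. ~(~s -> q), u   [~->-rule on 5]
8. ~s, u   [~->-rule on 7]
9. ~q, u   [~->-rule on 7]
10. ~(p | ((~s | r) -> (~s -> q))), v   [~<>-rule on 2 via vRv]
11. ~p, v   [~|-rule on 10]
12. ~((~s | r) -> (~s -> q)), v   [~|-rule on 10]
13. ~s | r, v   [~->-rule on 12]
14. ~(~s -> q), v   [~->-rule on 12]
15. ~s, v   [~->-rule on 14]
16. ~q, v   [~->-rule on 14]
17. r, u   [|-rule on 6 (branches; this branch)]
18. r, v   [|-rule on 13 (branches; this branch)]
Accessibility: uRu, uRv, vRu, vRv

Satisfiable (open branch found)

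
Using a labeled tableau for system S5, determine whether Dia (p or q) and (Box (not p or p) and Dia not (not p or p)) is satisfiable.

1. Dia (p or q) and (Box (not p or p) and Dia not (not p or p)), w0
2. Dia (p or q), w0
3. Box (not p or p) and Dia not (not p or p), w0
4. Box (not p or p), w0
5. Dia not (not p or p), w0
6. not p or p, w0
7. p, w0
8. p or q, w1
9. not p or p, w1
10. q, w1
11. p, w1
12. not (not p or p), w2
13. p, w2
14. not p, w2
Accessibility: w0Rw0, w0Rw1, w0Rw2, w1Rw0, w1Rw1, w1Rw2, w2Rw0, w2Rw1, w2Rw2
Branch closes: p and not p both at w2.
All branches of the tableau close; one closing branch shown above.

Unsatisfiable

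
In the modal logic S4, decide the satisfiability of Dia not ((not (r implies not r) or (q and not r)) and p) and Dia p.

1. Dia not ((not (r implies not r) or (q and not r)) and p) and Dia p, 0
2. Dia not ((not (r implies not r) or (q and not r)) and p), 0   [and-rule on 1]
3. Dia p, 0   [and-rule on 1]
4. not ((not (r implies not r) or (q and not r)) and p), 1   [Dia-rule on 2: fresh world 1, 0R1]
5. not p, 1   [neg-and-rule on 4 (branches; this branch)]
6. p, 2   [Dia-rule on 3: fresh world 2, 0R2]
Accessibility: 0R0, 0R1, 0R2, 1R1, 2R2

Yes, satisfiable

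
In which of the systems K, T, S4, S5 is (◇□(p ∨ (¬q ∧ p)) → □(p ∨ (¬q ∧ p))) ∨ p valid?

S4-tableau for the negation ¬((◇□(p ∨ (¬q ∧ p)) → □(p ∨ (¬q ∧ p))) ∨ p):
1. ¬((◇□(p ∨ (¬q ∧ p)) → □(p ∨ (¬q ∧ p))) ∨ p), u
2. ¬(◇□(p ∨ (¬q ∧ p)) → □(p ∨ (¬q ∧ p))), u
3. ¬p, u
4. ◇□(p ∨ (¬q ∧ p)), u
5. ¬□(p ∨ (¬q ∧ p)), u
6. □(p ∨ (¬q ∧ p)), v
7. p ∨ (¬q ∧ p), v
8. ¬q ∧ p, v
9. ¬q, v
10. p, v
11. ¬(p ∨ (¬q ∧ p)), w
12. ¬p, w
13. ¬(¬q ∧ p), w
Accessibility: uRu, uRv, uRw, vRv, wRw
Complete open branch: countermodel on an S4-frame, so not valid in S4, nor in K, T (the same frame is also a K-frame and a T-frame).
S5-tableau for the negation ¬((◇□(p ∨ (¬q ∧ p)) → □(p ∨ (¬q ∧ p))) ∨ p):
1. ¬((◇□(p ∨ (¬q ∧ p)) → □(p ∨ (¬q ∧ p))) ∨ p), u
2. ¬(◇□(p ∨ (¬q ∧ p)) → □(p ∨ (¬q ∧ p))), u
3. ¬p, u
4. ◇□(p ∨ (¬q ∧ p)), u
5. ¬□(p ∨ (¬q ∧ p)), u
6. □(p ∨ (¬q ∧ p)), v
7. p ∨ (¬q ∧ p), u
8. p ∨ (¬q ∧ p), v
9. ¬q ∧ p, u
10. ¬q, u
11. p, u
Accessibility: uRu, uRv, vRu, vRv
Branch closes: p and ¬p both at u.
Every branch closes (one shown): valid in S5.

S5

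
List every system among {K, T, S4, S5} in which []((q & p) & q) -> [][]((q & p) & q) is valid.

T-tableau for the negation ~([]((q & p) & q) -> [][]((q & p) & q)):
1. ~([]((q & p) & q) -> [][]((q & p) & q)), w0
2. []((q & p) & q), w0
3. ~[][]((q & p) & q), w0
4. (q & p) & q, w0
5. q & p, w0
6. q, w0
7. p, w0
8. ~[]((q & p) & q), w1
9. (q & p) & q, w1
10. q & p, w1
11. q, w1
12. p, w1
13. ~((q & p) & q), w2
14. ~q, w2
Accessibility: w0Rw0, w0Rw1, w1Rw1, w1Rw2, w2Rw2
Complete open branch: countermodel on a T-frame, so not valid in T, nor in K (the same frame is also a K-frame).
S4-tableau for the negation ~([]((q & p) & q) -> [][]((q & p) & q)):
1. ~([]((q & p) & q) -> [][]((q & p) & q)), w0
2. []((q & p) & q), w0
3. ~[][]((q & p) & q), w0
4. (q & p) & q, w0
5. q & p, w0
6. q, w0
7. p, w0
8. ~[]((q & p) & q), w1
9. (q & p) & q, w1
10. q & p, w1
11. q, w1
12. p, w1
13. ~((q & p) & q), w2
14. (q & p) & q, w2
15. q & p, w2
16. q, w2
17. p, w2
18. ~(q & p), w2
19. ~p, w2
Accessibility: w0Rw0, w0Rw1, w0Rw2, w1Rw1, w1Rw2, w2Rw2
Branch closes: p and ~p both at w2.
Every branch closes (one shown): valid in S4, hence also in S5 (every theorem of S4 is a theorem of S5).

S4, S5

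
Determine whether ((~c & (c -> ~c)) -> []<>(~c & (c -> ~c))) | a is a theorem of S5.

Valid

Tableau for the negation ~(((~c & (c -> ~c)) -> []<>(~c & (c -> ~c))) | a):
1. ~(((~c & (c -> ~c)) -> []<>(~c & (c -> ~c))) | a), u
2. ~((~c & (c -> ~c)) -> []<>(~c & (c -> ~c))), u
3. ~a, u
4. ~c & (c -> ~c), u
5. ~[]<>(~c & (c -> ~c)), u
6. ~c, u
7. c -> ~c, u
8. ~<>(~c & (c -> ~c)), v
9. ~(~c & (c -> ~c)), u
10. ~(~c & (c -> ~c)), v
11. ~(c -> ~c), u
12. c, u
Accessibility: uRu, uRv, vRu, vRv
Branch closes: c and ~c both at u.
All branches of the negation close; one closing branch shown above.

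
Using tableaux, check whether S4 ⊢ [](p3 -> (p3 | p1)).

Yes, valid

Tableau for the negation ~[](p3 -> (p3 | p1)):
1. ~[](p3 -> (p3 | p1)), 0
2. ~(p3 -> (p3 | p1)), 1   [~[]-rule on 1: fresh world 1, 0R1]
3. p3, 1   [~->-rule on 2]
4. ~(p3 | p1), 1   [~->-rule on 2]
5. ~p3, 1   [~|-rule on 4]
6. ~p1, 1   [~|-rule on 4]
Accessibility: 0R0, 0R1, 1R1
Branch closes: p3 and ~p3 both at 1.
Every branch of the negation's tableau closes; the branch above is one of them.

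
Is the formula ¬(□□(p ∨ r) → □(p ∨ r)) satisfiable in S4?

1. ¬(□□(p ∨ r) → □(p ∨ r)), 0
2. □□(p ∨ r), 0
3. ¬□(p ∨ r), 0
4. □(p ∨ r), 0
5. p ∨ r, 0
6. r, 0
7. ¬(p ∨ r), 1
8. ¬p, 1
9. ¬r, 1
10. □(p ∨ r), 1
11. p ∨ r, 1
12. r, 1
Accessibility: 0R0, 0R1, 1R1
Branch closes: r and ¬r both at 1.
All branches of the tableau close; one closing branch shown above.

No, unsatisfiable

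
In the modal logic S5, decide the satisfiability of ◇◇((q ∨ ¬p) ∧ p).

1. ◇◇((q ∨ ¬p) ∧ p), 0
2. ◇((q ∨ ¬p) ∧ p), 1
3. (q ∨ ¬p) ∧ p, 2
4. q ∨ ¬p, 2
5. p, 2
6. q, 2
Accessibility: 0R0, 0R1, 0R2, 1R0, 1R1, 1R2, 2R0, 2R1, 2R2

Satisfiable (open branch found)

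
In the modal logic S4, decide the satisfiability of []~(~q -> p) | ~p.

Satisfiable

1. []~(~q -> p) | ~p, 0
2. ~p, 0
Accessibility: 0R0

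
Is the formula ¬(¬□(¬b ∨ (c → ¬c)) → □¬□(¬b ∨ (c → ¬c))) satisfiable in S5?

1. ¬(¬□(¬b ∨ (c → ¬c)) → □¬□(¬b ∨ (c → ¬c))), 0
2. ¬□(¬b ∨ (c → ¬c)), 0   [¬→-rule on 1]
3. ¬□¬□(¬b ∨ (c → ¬c)), 0   [¬→-rule on 1]
4. ¬(¬b ∨ (c → ¬c)), 1   [¬□-rule on 2: fresh world 1, 0R1]
5. b, 1   [¬∨-rule on 4]
6. ¬(c → ¬c), 1   [¬∨-rule on 4]
7. c, 1   [¬→-rule on 6]
8. □(¬b ∨ (c → ¬c)), 2   [¬□-rule on 3: fresh world 2, 0R2]
9. ¬b ∨ (c → ¬c), 0   [□-rule on 8 via 2R0]
10. ¬b ∨ (c → ¬c), 1   [□-rule on 8 via 2R1]
11. ¬b ∨ (c → ¬c), 2   [□-rule on 8 via 2R2]
12. c → ¬c, 0   [∨-rule on 9 (branches; this branch)]
13. c → ¬c, 1   [∨-rule on 10 (branches; this branch)]
14. c → ¬c, 2   [∨-rule on 11 (branches; this branch)]
15. ¬c, 0   [→-rule on 12 (branches; this branch)]
16. ¬c, 1   [→-rule on 13 (branches; this branch)]
Accessibility: 0R0, 0R1, 0R2, 1R0, 1R1, 1R2, 2R0, 2R1, 2R2
Branch closes: c and ¬c both at 1.
(One branch shown.) All branches close.

No, unsatisfiable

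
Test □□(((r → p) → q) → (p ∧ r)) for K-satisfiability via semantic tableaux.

Satisfiable

1. □□(((r → p) → q) → (p ∧ r)), w0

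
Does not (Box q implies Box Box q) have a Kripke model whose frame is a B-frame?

Satisfiable

1. not (Box q implies Box Box q), u
2. Box q, u   [neg-implies-rule on 1]
3. not Box Box q, u   [neg-implies-rule on 1]
4. q, u   [Box-rule on 2 via uRu]
5. not Box q, v   [neg-Box-rule on 3: fresh world v, uRv]
6. q, v   [Box-rule on 2 via uRv]
7. not q, w   [neg-Box-rule on 5: fresh world w, vRw]
Accessibility: uRu, uRv, vRu, vRv, vRw, wRv, wRw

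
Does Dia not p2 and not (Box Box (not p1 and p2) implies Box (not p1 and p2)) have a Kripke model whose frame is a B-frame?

1. Dia not p2 and not (Box Box (not p1 and p2) implies Box (not p1 and p2)), u
2. Dia not p2, u
3. not (Box Box (not p1 and p2) implies Box (not p1 and p2)), u
4. Box Box (not p1 and p2), u
5. not Box (not p1 and p2), u
6. Box (not p1 and p2), u
7. not p1 and p2, u
8. not p1, u
9. p2, u
10. not p2, v
11. Box (not p1 and p2), v
12. not p1 and p2, v
13. not p1, v
14. p2, v
Accessibility: uRu, uRv, vRu, vRv
Branch closes: p2 and not p2 both at v.
Every branch closes; the branch above is one of them.

Unsatisfiable (every branch closes)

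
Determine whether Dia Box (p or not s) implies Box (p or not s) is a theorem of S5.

Valid

Tableau for the negation not (Dia Box (p or not s) implies Box (p or not s)):
1. not (Dia Box (p or not s) implies Box (p or not s)), w0
2. Dia Box (p or not s), w0   [neg-implies-rule on 1]
3. not Box (p or not s), w0   [neg-implies-rule on 1]
4. Box (p or not s), w1   [Dia-rule on 2: fresh world w1, w0Rw1]
5. p or not s, w0   [Box-rule on 4 via w1Rw0]
6. p or not s, w1   [Box-rule on 4 via w1Rw1]
7. not s, w0   [or-rule on 5 (branches; this branch)]
8. not s, w1   [or-rule on 6 (branches; this branch)]
9. not (p or not s), w2   [neg-Box-rule on 3: fresh world w2, w0Rw2]
10. not p, w2   [neg-or-rule on 9]
11. s, w2   [neg-or-rule on 9]
12. p or not s, w2   [Box-rule on 4 via w1Rw2]
13. not s, w2   [or-rule on 12 (branches; this branch)]
Accessibility: w0Rw0, w0Rw1, w0Rw2, w1Rw0, w1Rw1, w1Rw2, w2Rw0, w2Rw1, w2Rw2
Branch closes: s and not s both at w2.
Every branch of the negation's tableau closes; the branch above is one of them.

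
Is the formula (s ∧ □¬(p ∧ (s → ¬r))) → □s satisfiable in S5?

Satisfiable

1. (s ∧ □¬(p ∧ (s → ¬r))) → □s, w0
2. □s, w0
3. s, w0
Accessibility: w0Rw0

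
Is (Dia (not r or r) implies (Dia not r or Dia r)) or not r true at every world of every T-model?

Tableau for the negation not ((Dia (not r or r) implies (Dia not r or Dia r)) or not r):
1. not ((Dia (not r or r) implies (Dia not r or Dia r)) or not r), u
2. not (Dia (not r or r) implies (Dia not r or Dia r)), u
3. r, u
4. Dia (not r or r), u
5. not (Dia not r or Dia r), u
6. not Dia not r, u
7. not Dia r, u
8. not r, u
Accessibility: uRu
Branch closes: r and not r both at u.
All branches of the negation close; one closing branch shown above.

Valid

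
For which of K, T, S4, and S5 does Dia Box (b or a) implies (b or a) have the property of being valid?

S5

S5-tableau for the negation not (Dia Box (b or a) implies (b or a)):
1. not (Dia Box (b or a) implies (b or a)), u
2. Dia Box (b or a), u   [neg-implies-rule on 1]
3. not (b or a), u   [neg-implies-rule on 1]
4. not b, u   [neg-or-rule on 3]
5. not a, u   [neg-or-rule on 3]
6. Box (b or a), v   [Dia-rule on 2: fresh world v, uRv]
7. b or a, u   [Box-rule on 6 via vRu]
8. b or a, v   [Box-rule on 6 via vRv]
9. a, u   [or-rule on 7 (branches; this branch)]
Accessibility: uRu, uRv, vRu, vRv
Branch closes: a and not a both at u.
Every branch closes (one shown): valid in S5.
S4-tableau for the negation not (Dia Box (b or a) implies (b or a)):
1. not (Dia Box (b or a) implies (b or a)), u
2. Dia Box (b or a), u   [neg-implies-rule on 1]
3. not (b or a), u   [neg-implies-rule on 1]
4. not b, u   [neg-or-rule on 3]
5. not a, u   [neg-or-rule on 3]
6. Box (b or a), v   [Dia-rule on 2: fresh world v, uRv]
7. b or a, v   [Box-rule on 6 via vRv]
8. a, v   [or-rule on 7 (branches; this branch)]
Accessibility: uRu, uRv, vRv
Complete open branch: countermodel on an S4-frame, so not valid in S4, nor in K, T (the same frame is also a K-frame and a T-frame).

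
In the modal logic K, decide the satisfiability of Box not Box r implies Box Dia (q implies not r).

1. Box not Box r implies Box Dia (q implies not r), w0
2. Box Dia (q implies not r), w0   [implies-rule on 1 (branches; this branch)]

Satisfiable (open branch found)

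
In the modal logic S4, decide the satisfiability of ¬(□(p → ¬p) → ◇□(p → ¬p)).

1. ¬(□(p → ¬p) → ◇□(p → ¬p)), 0
2. □(p → ¬p), 0   [¬→-rule on 1]
3. ¬◇□(p → ¬p), 0   [¬→-rule on 1]
4. p → ¬p, 0   [□-rule on 2 via 0R0]
5. ¬□(p → ¬p), 0   [¬◇-rule on 3 via 0R0]
6. ¬p, 0   [→-rule on 4 (branches; this branch)]
7. ¬(p → ¬p), 1   [¬□-rule on 5: fresh world 1, 0R1]
8. p, 1   [¬→-rule on 7]
9. p → ¬p, 1   [□-rule on 2 via 0R1]
10. ¬□(p → ¬p), 1   [¬◇-rule on 3 via 0R1]
11. ¬p, 1   [→-rule on 9 (branches; this branch)]
Accessibility: 0R0, 0R1, 1R1
Branch closes: p and ¬p both at 1.
Every branch closes; the branch above is one of them.

No, unsatisfiable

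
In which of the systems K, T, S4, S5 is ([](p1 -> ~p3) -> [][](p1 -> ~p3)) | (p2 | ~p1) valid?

S4-tableau for the negation ~(([](p1 -> ~p3) -> [][](p1 -> ~p3)) | (p2 | ~p1)):
1. ~(([](p1 -> ~p3) -> [][](p1 -> ~p3)) | (p2 | ~p1)), 0
2. ~([](p1 -> ~p3) -> [][](p1 -> ~p3)), 0
3. ~(p2 | ~p1), 0
4. [](p1 -> ~p3), 0
5. ~[][](p1 -> ~p3), 0
6. ~p2, 0
7. p1, 0
8. p1 -> ~p3, 0
9. ~p3, 0
10. ~[](p1 -> ~p3), 1
11. p1 -> ~p3, 1
12. ~p3, 1
13. ~(p1 -> ~p3), 2
14. p1, 2
15. p3, 2
16. p1 -> ~p3, 2
17. ~p3, 2
Accessibility: 0R0, 0R1, 0R2, 1R1, 1R2, 2R2
Branch closes: p3 and ~p3 both at 2.
Every branch closes (one shown): valid in S4, hence also in S5 (every theorem of S4 is a theorem of S5).
T-tableau for the negation ~(([](p1 -> ~p3) -> [][](p1 -> ~p3)) | (p2 | ~p1)):
1. ~(([](p1 -> ~p3) -> [][](p1 -> ~p3)) | (p2 | ~p1)), 0
2. ~([](p1 -> ~p3) -> [][](p1 -> ~p3)), 0
3. ~(p2 | ~p1), 0
4. [](p1 -> ~p3), 0
5. ~[][](p1 -> ~p3), 0
6. ~p2, 0
7. p1, 0
8. p1 -> ~p3, 0
9. ~p3, 0
10. ~[](p1 -> ~p3), 1
11. p1 -> ~p3, 1
12. ~p3, 1
13. ~(p1 -> ~p3), 2
14. p1, 2
15. p3, 2
Accessibility: 0R0, 0R1, 1R1, 1R2, 2R2
Complete open branch: countermodel on a T-frame, so not valid in T, nor in K (the same frame is also a K-frame).

S4, S5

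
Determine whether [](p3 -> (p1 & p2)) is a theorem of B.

Not valid

Tableau for the negation ~[](p3 -> (p1 & p2)):
1. ~[](p3 -> (p1 & p2)), w0
2. ~(p3 -> (p1 & p2)), w1   [~[]-rule on 1: fresh world w1, w0Rw1]
3. p3, w1   [~->-rule on 2]
4. ~(p1 & p2), w1   [~->-rule on 2]
5. ~p2, w1   [~&-rule on 4 (branches; this branch)]
Accessibility: w0Rw0, w0Rw1, w1Rw0, w1Rw1
The negation has an open branch (countermodel exists).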